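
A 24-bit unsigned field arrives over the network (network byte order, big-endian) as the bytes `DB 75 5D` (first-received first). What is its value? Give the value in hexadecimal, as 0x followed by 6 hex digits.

In big-endian order the high byte comes first in memory.
The bytes are already most-significant first: 0xDB755D.

0xDB755D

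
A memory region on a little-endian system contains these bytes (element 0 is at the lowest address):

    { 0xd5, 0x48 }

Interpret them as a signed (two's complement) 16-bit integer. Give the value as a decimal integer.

In little-endian order the low byte comes first in memory.
Reassemble most-significant byte first: 48 D5 → 0x48D5.
0x48D5 = 18645.

18645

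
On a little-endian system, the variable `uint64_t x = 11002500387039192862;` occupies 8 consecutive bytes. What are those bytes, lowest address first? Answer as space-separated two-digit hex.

11002500387039192862 in hexadecimal, padded to 64 bits, is 0x98B0BBCEEA91A71E.
Split into bytes (most-significant first): 98 B0 BB CE EA 91 A7 1E.
Little-endian: lowest address holds the least-significant byte.
So at ascending addresses the bytes are 1E A7 91 EA CE BB B0 98.

1E A7 91 EA CE BB B0 98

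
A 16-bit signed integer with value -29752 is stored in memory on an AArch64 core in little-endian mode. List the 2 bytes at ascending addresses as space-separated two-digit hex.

Two's complement of -29752 in 16 bits: 29752 = 0x7438; invert → 0x8BC7; add 1 → 0x8BC8.
Split into bytes (most-significant first): 8B C8.
Little-endian stores the least-significant byte at the lowest address.
So at ascending addresses the bytes are C8 8B.

C8 8B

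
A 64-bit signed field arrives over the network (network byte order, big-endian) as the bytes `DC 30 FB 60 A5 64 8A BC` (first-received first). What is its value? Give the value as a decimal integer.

Big-endian stores the most-significant byte at the lowest address.
The bytes are already most-significant first: 0xDC30FB60A5648ABC.
Top bit is set, so as a signed 64-bit value this is 0xDC30FB60A5648ABC − 2^64 = -2580286193973032260.

-2580286193973032260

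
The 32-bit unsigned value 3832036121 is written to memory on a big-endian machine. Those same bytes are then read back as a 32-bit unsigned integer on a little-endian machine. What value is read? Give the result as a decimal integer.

3832036121 in 32-bit hexadecimal is 0xE4683B19.
Stored big-endian, the bytes at ascending addresses are E4 68 3B 19.
Read back as little-endian, the first byte is least significant, giving 0x193B68E4.
0x193B68E4 = 423323876.

423323876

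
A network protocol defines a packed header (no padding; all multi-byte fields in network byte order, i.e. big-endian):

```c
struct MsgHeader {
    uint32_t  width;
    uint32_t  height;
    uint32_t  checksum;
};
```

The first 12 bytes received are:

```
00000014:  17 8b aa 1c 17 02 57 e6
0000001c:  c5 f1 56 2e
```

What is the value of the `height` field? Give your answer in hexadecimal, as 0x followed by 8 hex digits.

0x170257E6

`height` follows `width` (4 bytes), so it starts at byte offset 4 and occupies 4 bytes.
Bytes at offsets 4..7: 17 02 57 E6.
In big-endian order the high byte comes first in memory.
The bytes are already most-significant first: 0x170257E6.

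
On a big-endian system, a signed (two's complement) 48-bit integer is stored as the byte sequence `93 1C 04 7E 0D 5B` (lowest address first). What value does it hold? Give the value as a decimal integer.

In big-endian order the high byte comes first in memory.
The bytes are already most-significant first: 0x931C047E0D5B.
Top bit is set, so as a signed 48-bit value this is 0x931C047E0D5B − 2^48 = -119726432973477.

-119726432973477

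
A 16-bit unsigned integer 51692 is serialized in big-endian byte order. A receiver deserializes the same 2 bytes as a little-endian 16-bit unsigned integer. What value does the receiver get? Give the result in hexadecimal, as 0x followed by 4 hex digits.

0xECC9

51692 in 16-bit hexadecimal is 0xC9EC.
Stored big-endian, the bytes at ascending addresses are C9 EC.
Read back as little-endian, the first byte is least significant, giving 0xECC9.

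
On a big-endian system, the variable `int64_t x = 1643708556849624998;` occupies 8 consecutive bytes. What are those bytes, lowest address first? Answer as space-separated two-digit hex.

16 CF A0 39 45 4A B7 A6

1643708556849624998 in hexadecimal, padded to 64 bits, is 0x16CFA039454AB7A6.
Split into bytes (most-significant first): 16 CF A0 39 45 4A B7 A6.
Big-endian stores the most-significant byte at the lowest address.
So the memory order matches the most-significant-first order: 16 CF A0 39 45 4A B7 A6.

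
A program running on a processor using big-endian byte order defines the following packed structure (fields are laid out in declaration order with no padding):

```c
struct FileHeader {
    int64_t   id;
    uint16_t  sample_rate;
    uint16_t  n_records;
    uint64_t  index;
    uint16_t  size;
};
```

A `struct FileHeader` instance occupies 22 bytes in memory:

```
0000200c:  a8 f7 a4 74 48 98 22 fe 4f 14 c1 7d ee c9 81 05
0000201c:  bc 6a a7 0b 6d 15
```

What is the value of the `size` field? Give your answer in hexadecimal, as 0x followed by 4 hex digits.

0x6D15

`size` follows `id` (8 B), `sample_rate` (2 B), `n_records` (2 B), `index` (8 B), so it starts at offset 8 + 2 + 2 + 8 = 20 and occupies 2 bytes.
Bytes at offsets 20..21: 6D 15.
In big-endian order the high byte comes first in memory.
The bytes are already most-significant first: 0x6D15.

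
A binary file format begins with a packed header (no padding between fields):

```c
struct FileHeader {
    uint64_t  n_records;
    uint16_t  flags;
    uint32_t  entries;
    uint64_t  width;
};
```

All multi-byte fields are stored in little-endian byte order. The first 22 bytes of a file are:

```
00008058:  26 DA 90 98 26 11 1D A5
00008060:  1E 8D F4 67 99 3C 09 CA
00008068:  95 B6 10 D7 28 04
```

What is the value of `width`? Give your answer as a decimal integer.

`width` follows `n_records` (8 B), `flags` (2 B), `entries` (4 B), so it starts at offset 8 + 2 + 4 = 14 and occupies 8 bytes.
Bytes at offsets 14..21: 09 CA 95 B6 10 D7 28 04.
Little-endian stores the least-significant byte at the lowest address.
Reassemble most-significant byte first: 04 28 D7 10 B6 95 CA 09 → 0x0428D710B695CA09.
0x0428D710B695CA09 = 299725842002856457.

299725842002856457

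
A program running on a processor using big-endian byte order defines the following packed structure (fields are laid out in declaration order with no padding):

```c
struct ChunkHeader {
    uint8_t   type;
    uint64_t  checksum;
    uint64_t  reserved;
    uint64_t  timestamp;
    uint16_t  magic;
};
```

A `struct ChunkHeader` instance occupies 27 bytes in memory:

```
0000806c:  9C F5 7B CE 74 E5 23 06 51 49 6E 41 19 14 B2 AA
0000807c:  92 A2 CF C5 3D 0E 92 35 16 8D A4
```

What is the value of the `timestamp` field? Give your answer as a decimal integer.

`timestamp` follows `type` (1 B), `checksum` (8 B), `reserved` (8 B), so it starts at offset 1 + 8 + 8 = 17 and occupies 8 bytes.
Bytes at offsets 17..24: A2 CF C5 3D 0E 92 35 16.
Big-endian: lowest address holds the most-significant byte.
The bytes are already most-significant first: 0xA2CFC53D0E923516.
0xA2CFC53D0E923516 = 11731812420351571222.

11731812420351571222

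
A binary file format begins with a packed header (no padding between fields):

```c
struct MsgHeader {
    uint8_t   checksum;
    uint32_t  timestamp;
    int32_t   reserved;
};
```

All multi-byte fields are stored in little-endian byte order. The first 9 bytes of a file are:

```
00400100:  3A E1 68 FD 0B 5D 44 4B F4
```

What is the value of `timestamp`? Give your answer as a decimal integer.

201156833

`timestamp` follows `checksum` (1 byte), so it starts at byte offset 1 and occupies 4 bytes.
Bytes at offsets 1..4: E1 68 FD 0B.
Little-endian: lowest address holds the least-significant byte.
Reassemble most-significant byte first: 0B FD 68 E1 → 0x0BFD68E1.
0x0BFD68E1 = 201156833.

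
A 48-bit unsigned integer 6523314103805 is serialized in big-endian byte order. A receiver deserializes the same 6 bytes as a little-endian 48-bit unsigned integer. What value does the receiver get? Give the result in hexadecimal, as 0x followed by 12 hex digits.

0xFDE5D1D3EE05

6523314103805 in 48-bit hexadecimal is 0x05EED3D1E5FD.
Stored big-endian, the bytes at ascending addresses are 05 EE D3 D1 E5 FD.
Read back as little-endian, the first byte is least significant, giving 0xFDE5D1D3EE05.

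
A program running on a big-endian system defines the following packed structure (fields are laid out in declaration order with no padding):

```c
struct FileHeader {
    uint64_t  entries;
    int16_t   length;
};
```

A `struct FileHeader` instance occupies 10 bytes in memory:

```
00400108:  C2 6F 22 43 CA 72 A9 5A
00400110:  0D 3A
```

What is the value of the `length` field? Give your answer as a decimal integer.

`length` follows `entries` (8 bytes), so it starts at byte offset 8 and occupies 2 bytes.
Bytes at offsets 8..9: 0D 3A.
In big-endian order the high byte comes first in memory.
The bytes are already most-significant first: 0x0D3A.
0x0D3A = 3386.

3386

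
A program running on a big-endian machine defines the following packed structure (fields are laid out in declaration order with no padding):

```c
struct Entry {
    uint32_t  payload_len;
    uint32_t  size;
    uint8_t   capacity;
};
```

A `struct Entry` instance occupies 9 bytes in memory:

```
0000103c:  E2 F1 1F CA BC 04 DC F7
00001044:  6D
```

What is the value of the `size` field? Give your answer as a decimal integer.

`size` follows `payload_len` (4 bytes), so it starts at byte offset 4 and occupies 4 bytes.
Bytes at offsets 4..7: BC 04 DC F7.
In big-endian order the high byte comes first in memory.
The bytes are already most-significant first: 0xBC04DCF7.
0xBC04DCF7 = 3154435319.

3154435319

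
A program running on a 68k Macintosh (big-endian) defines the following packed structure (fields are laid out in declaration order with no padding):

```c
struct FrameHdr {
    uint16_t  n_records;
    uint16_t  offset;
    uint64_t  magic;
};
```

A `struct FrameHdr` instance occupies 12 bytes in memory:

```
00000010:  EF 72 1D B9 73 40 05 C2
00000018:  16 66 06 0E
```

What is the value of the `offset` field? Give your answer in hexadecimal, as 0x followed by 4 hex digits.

0x1DB9

`offset` follows `n_records` (2 bytes), so it starts at byte offset 2 and occupies 2 bytes.
Bytes at offsets 2..3: 1D B9.
In big-endian order the high byte comes first in memory.
The bytes are already most-significant first: 0x1DB9.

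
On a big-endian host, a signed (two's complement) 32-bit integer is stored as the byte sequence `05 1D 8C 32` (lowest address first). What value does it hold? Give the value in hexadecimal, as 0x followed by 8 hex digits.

0x051D8C32

Big-endian: lowest address holds the most-significant byte.
The bytes are already most-significant first: 0x051D8C32.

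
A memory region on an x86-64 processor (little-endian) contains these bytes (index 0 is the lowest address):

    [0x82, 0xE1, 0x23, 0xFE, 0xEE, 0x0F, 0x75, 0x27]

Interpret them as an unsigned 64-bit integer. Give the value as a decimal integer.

2843196258894733698

Little-endian stores the least-significant byte at the lowest address.
Reassemble most-significant byte first: 27 75 0F EE FE 23 E1 82 → 0x27750FEEFE23E182.
0x27750FEEFE23E182 = 2843196258894733698.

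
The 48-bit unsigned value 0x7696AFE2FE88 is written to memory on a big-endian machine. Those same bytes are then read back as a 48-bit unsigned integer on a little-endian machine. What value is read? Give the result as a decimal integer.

Stored big-endian, the bytes at ascending addresses are 76 96 AF E2 FE 88.
Read back as little-endian, the first byte is least significant, giving 0x88FEE2AF9676.
0x88FEE2AF9676 = 150628306228854.

150628306228854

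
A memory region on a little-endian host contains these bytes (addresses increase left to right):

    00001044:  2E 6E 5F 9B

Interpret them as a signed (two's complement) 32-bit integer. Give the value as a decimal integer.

In little-endian order the low byte comes first in memory.
Reassemble most-significant byte first: 9B 5F 6E 2E → 0x9B5F6E2E.
Top bit is set, so as a signed 32-bit value this is 0x9B5F6E2E − 2^32 = -1688244690.

-1688244690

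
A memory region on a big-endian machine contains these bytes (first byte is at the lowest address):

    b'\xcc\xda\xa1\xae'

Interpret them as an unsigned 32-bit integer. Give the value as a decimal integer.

Big-endian stores the most-significant byte at the lowest address.
The bytes are already most-significant first: 0xCCDAA1AE.
0xCCDAA1AE = 3436880302.

3436880302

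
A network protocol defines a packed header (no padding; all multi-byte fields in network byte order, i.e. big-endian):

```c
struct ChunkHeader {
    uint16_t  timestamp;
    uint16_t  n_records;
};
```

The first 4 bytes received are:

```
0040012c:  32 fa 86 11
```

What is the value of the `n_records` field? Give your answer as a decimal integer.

`n_records` follows `timestamp` (2 bytes), so it starts at byte offset 2 and occupies 2 bytes.
Bytes at offsets 2..3: 86 11.
In big-endian order the high byte comes first in memory.
The bytes are already most-significant first: 0x8611.
0x8611 = 34321.

34321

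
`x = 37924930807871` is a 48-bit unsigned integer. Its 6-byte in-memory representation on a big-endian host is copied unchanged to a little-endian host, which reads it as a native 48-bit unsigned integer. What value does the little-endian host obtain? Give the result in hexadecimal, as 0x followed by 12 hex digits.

0x3F6807167E22

37924930807871 in 48-bit hexadecimal is 0x227E1607683F.
Stored big-endian, the bytes at ascending addresses are 22 7E 16 07 68 3F.
Read back as little-endian, the first byte is least significant, giving 0x3F6807167E22.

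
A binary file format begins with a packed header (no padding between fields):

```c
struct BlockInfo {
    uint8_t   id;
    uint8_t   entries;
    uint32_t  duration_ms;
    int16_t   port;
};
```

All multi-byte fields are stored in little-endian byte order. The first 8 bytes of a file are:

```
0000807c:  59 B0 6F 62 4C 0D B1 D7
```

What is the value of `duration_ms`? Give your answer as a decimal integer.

`duration_ms` follows `id` (1 B), `entries` (1 B), so it starts at offset 1 + 1 = 2 and occupies 4 bytes.
Bytes at offsets 2..5: 6F 62 4C 0D.
In little-endian order the low byte comes first in memory.
Reassemble most-significant byte first: 0D 4C 62 6F → 0x0D4C626F.
0x0D4C626F = 223109743.

223109743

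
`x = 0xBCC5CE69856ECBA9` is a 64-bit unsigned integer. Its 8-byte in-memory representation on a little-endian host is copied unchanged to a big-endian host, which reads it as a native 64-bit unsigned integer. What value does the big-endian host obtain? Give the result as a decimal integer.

12234994331966948796

Stored little-endian, the bytes at ascending addresses are A9 CB 6E 85 69 CE C5 BC.
Read back as big-endian, the last byte is least significant, giving 0xA9CB6E8569CEC5BC.
0xA9CB6E8569CEC5BC = 12234994331966948796.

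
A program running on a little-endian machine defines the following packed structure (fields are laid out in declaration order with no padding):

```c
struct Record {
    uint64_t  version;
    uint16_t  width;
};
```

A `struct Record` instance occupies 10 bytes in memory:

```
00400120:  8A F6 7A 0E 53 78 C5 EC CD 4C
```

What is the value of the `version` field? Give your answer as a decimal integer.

`version` is the first field, at byte offset 0, occupying 8 bytes.
Bytes at offsets 0..7: 8A F6 7A 0E 53 78 C5 EC.
Little-endian stores the least-significant byte at the lowest address.
Reassemble most-significant byte first: EC C5 78 53 0E 7A F6 8A → 0xECC578530E7AF68A.
0xECC578530E7AF68A = 17061175061483550346.

17061175061483550346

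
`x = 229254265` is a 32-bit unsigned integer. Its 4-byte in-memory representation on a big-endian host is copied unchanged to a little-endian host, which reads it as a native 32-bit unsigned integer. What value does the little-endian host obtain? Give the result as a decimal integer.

2032445965

229254265 in 32-bit hexadecimal is 0x0DAA2479.
Stored big-endian, the bytes at ascending addresses are 0D AA 24 79.
Read back as little-endian, the first byte is least significant, giving 0x7924AA0D.
0x7924AA0D = 2032445965.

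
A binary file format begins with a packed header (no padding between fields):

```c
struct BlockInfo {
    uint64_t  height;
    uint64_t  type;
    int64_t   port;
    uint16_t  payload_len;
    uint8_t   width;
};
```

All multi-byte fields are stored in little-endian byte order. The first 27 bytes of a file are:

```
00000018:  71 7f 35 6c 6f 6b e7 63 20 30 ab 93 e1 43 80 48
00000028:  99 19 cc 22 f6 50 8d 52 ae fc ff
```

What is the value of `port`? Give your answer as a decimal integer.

`port` follows `height` (8 B), `type` (8 B), so it starts at offset 8 + 8 = 16 and occupies 8 bytes.
Bytes at offsets 16..23: 99 19 CC 22 F6 50 8D 52.
Little-endian stores the least-significant byte at the lowest address.
Reassemble most-significant byte first: 52 8D 50 F6 22 CC 19 99 → 0x528D50F622CC1999.
0x528D50F622CC1999 = 5948499700902271385.

5948499700902271385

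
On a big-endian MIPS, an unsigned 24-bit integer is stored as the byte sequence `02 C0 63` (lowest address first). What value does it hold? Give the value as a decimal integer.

180323

Big-endian: lowest address holds the most-significant byte.
The bytes are already most-significant first: 0x02C063.
0x02C063 = 180323.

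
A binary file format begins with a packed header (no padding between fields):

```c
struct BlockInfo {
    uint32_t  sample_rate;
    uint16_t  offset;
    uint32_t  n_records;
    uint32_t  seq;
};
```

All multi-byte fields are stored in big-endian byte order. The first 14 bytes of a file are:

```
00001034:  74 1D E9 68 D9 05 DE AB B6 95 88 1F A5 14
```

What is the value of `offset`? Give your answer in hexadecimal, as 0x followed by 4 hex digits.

`offset` follows `sample_rate` (4 bytes), so it starts at byte offset 4 and occupies 2 bytes.
Bytes at offsets 4..5: D9 05.
Big-endian: lowest address holds the most-significant byte.
The bytes are already most-significant first: 0xD905.

0xD905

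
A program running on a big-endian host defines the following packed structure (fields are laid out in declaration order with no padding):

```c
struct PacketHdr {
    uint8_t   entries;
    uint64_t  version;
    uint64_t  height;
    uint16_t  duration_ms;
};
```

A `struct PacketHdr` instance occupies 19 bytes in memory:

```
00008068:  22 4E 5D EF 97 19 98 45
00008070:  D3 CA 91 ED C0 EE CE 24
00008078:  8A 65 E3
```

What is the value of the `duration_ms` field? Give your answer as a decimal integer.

`duration_ms` follows `entries` (1 B), `version` (8 B), `height` (8 B), so it starts at offset 1 + 8 + 8 = 17 and occupies 2 bytes.
Bytes at offsets 17..18: 65 E3.
Big-endian stores the most-significant byte at the lowest address.
The bytes are already most-significant first: 0x65E3.
0x65E3 = 26083.

26083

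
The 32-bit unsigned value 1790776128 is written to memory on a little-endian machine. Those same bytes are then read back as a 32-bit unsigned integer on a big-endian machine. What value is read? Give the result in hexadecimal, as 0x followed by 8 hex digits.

1790776128 in 32-bit hexadecimal is 0x6ABD1340.
Stored little-endian, the bytes at ascending addresses are 40 13 BD 6A.
Read back as big-endian, the last byte is least significant, giving 0x4013BD6A.

0x4013BD6A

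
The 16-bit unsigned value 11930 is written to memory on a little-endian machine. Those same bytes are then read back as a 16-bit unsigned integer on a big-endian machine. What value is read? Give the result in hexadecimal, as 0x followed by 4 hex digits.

11930 in 16-bit hexadecimal is 0x2E9A.
Stored little-endian, the bytes at ascending addresses are 9A 2E.
Read back as big-endian, the last byte is least significant, giving 0x9A2E.

0x9A2E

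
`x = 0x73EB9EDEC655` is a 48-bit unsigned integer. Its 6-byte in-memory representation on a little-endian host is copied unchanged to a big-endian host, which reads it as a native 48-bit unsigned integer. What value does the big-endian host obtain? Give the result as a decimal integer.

Stored little-endian, the bytes at ascending addresses are 55 C6 DE 9E EB 73.
Read back as big-endian, the last byte is least significant, giving 0x55C6DE9EEB73.
0x55C6DE9EEB73 = 94312626842483.

94312626842483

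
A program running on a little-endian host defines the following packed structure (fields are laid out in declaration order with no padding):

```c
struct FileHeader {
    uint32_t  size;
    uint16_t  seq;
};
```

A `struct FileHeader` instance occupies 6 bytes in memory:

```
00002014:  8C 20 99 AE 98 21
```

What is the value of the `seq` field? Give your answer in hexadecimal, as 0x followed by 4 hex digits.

`seq` follows `size` (4 bytes), so it starts at byte offset 4 and occupies 2 bytes.
Bytes at offsets 4..5: 98 21.
In little-endian order the low byte comes first in memory.
Reassemble most-significant byte first: 21 98 → 0x2198.

0x2198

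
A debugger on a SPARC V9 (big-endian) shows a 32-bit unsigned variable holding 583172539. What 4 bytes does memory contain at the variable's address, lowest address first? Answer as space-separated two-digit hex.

22 C2 81 BB

583172539 in hexadecimal, padded to 32 bits, is 0x22C281BB.
Split into bytes (most-significant first): 22 C2 81 BB.
Big-endian stores the most-significant byte at the lowest address.
So the memory order matches the most-significant-first order: 22 C2 81 BB.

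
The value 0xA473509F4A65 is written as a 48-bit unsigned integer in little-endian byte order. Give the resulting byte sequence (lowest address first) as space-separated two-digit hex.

Split into bytes (most-significant first): A4 73 50 9F 4A 65.
Little-endian stores the least-significant byte at the lowest address.
So at ascending addresses the bytes are 65 4A 9F 50 73 A4.

65 4A 9F 50 73 A4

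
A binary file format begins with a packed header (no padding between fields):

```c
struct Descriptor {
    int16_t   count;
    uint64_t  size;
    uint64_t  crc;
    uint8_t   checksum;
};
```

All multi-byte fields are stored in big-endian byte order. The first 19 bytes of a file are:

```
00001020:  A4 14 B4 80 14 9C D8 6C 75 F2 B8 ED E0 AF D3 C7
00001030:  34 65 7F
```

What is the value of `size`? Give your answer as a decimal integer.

`size` follows `count` (2 bytes), so it starts at byte offset 2 and occupies 8 bytes.
Bytes at offsets 2..9: B4 80 14 9C D8 6C 75 F2.
Big-endian stores the most-significant byte at the lowest address.
The bytes are already most-significant first: 0xB480149CD86C75F2.
0xB480149CD86C75F2 = 13006418387724432882.

13006418387724432882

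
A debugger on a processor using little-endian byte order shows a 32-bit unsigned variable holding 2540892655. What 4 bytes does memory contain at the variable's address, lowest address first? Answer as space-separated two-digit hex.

EF F1 72 97

2540892655 in hexadecimal, padded to 32 bits, is 0x9772F1EF.
Split into bytes (most-significant first): 97 72 F1 EF.
Little-endian stores the least-significant byte at the lowest address.
So at ascending addresses the bytes are EF F1 72 97.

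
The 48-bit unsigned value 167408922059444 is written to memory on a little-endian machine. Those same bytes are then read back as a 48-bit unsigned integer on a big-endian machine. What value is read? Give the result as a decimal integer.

198884180443544

167408922059444 in 48-bit hexadecimal is 0x9841ED54E2B4.
Stored little-endian, the bytes at ascending addresses are B4 E2 54 ED 41 98.
Read back as big-endian, the last byte is least significant, giving 0xB4E254ED4198.
0xB4E254ED4198 = 198884180443544.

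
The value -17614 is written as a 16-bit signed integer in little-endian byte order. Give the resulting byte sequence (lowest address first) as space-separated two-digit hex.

Two's complement of -17614 in 16 bits: 17614 = 0x44CE; invert → 0xBB31; add 1 → 0xBB32.
Split into bytes (most-significant first): BB 32.
Little-endian: lowest address holds the least-significant byte.
So at ascending addresses the bytes are 32 BB.

32 BB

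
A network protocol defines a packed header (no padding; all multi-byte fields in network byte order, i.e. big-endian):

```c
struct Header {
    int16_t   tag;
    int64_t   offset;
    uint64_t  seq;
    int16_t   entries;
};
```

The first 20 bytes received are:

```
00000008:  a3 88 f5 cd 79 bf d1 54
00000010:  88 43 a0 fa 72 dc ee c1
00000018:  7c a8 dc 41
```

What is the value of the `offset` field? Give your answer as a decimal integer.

`offset` follows `tag` (2 bytes), so it starts at byte offset 2 and occupies 8 bytes.
Bytes at offsets 2..9: F5 CD 79 BF D1 54 88 43.
Big-endian stores the most-significant byte at the lowest address.
The bytes are already most-significant first: 0xF5CD79BFD1548843.
Top bit is set, so as a signed 64-bit value this is 0xF5CD79BFD1548843 − 2^64 = -734797299433830333.

-734797299433830333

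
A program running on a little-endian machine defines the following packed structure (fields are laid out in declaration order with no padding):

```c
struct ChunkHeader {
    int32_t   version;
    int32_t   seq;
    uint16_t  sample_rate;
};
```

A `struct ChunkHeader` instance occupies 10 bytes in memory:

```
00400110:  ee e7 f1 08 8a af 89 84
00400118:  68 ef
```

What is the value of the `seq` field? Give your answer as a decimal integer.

`seq` follows `version` (4 bytes), so it starts at byte offset 4 and occupies 4 bytes.
Bytes at offsets 4..7: 8A AF 89 84.
Little-endian stores the least-significant byte at the lowest address.
Reassemble most-significant byte first: 84 89 AF 8A → 0x8489AF8A.
Top bit is set, so as a signed 32-bit value this is 0x8489AF8A − 2^32 = -2071351414.

-2071351414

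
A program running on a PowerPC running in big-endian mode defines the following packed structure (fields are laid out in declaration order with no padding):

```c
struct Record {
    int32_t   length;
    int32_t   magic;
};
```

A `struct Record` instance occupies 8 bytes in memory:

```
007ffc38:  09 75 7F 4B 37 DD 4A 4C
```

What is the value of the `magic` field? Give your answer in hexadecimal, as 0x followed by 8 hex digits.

0x37DD4A4C

`magic` follows `length` (4 bytes), so it starts at byte offset 4 and occupies 4 bytes.
Bytes at offsets 4..7: 37 DD 4A 4C.
In big-endian order the high byte comes first in memory.
The bytes are already most-significant first: 0x37DD4A4C.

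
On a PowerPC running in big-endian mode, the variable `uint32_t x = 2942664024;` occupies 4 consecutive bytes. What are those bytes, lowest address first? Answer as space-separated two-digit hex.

AF 65 7D 58

2942664024 in hexadecimal, padded to 32 bits, is 0xAF657D58.
Split into bytes (most-significant first): AF 65 7D 58.
Big-endian stores the most-significant byte at the lowest address.
So the memory order matches the most-significant-first order: AF 65 7D 58.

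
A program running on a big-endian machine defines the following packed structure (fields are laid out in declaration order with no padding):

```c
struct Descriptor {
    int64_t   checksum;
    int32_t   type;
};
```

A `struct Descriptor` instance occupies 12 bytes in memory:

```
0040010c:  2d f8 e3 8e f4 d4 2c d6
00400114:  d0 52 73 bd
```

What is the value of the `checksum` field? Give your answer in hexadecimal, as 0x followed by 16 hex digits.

0x2DF8E38EF4D42CD6

`checksum` is the first field, at byte offset 0, occupying 8 bytes.
Bytes at offsets 0..7: 2D F8 E3 8E F4 D4 2C D6.
Big-endian: lowest address holds the most-significant byte.
The bytes are already most-significant first: 0x2DF8E38EF4D42CD6.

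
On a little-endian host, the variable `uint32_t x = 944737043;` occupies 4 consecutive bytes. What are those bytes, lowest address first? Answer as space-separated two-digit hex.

13 8B 4F 38

944737043 in hexadecimal, padded to 32 bits, is 0x384F8B13.
Split into bytes (most-significant first): 38 4F 8B 13.
Little-endian stores the least-significant byte at the lowest address.
So at ascending addresses the bytes are 13 8B 4F 38.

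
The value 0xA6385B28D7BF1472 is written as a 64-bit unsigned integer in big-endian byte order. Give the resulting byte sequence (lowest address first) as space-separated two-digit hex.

A6 38 5B 28 D7 BF 14 72

Split into bytes (most-significant first): A6 38 5B 28 D7 BF 14 72.
Big-endian: lowest address holds the most-significant byte.
So the memory order matches the most-significant-first order: A6 38 5B 28 D7 BF 14 72.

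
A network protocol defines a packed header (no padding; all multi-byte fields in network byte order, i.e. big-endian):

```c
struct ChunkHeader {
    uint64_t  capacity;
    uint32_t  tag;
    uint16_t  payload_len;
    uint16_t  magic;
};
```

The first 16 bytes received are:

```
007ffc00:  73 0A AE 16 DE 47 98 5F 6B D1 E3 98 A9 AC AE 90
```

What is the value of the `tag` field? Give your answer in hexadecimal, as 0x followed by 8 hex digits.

`tag` follows `capacity` (8 bytes), so it starts at byte offset 8 and occupies 4 bytes.
Bytes at offsets 8..11: 6B D1 E3 98.
Big-endian: lowest address holds the most-significant byte.
The bytes are already most-significant first: 0x6BD1E398.

0x6BD1E398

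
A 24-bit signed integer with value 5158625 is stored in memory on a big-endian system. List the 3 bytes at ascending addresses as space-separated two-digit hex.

5158625 in hexadecimal, padded to 24 bits, is 0x4EB6E1.
Split into bytes (most-significant first): 4E B6 E1.
Big-endian: lowest address holds the most-significant byte.
So the memory order matches the most-significant-first order: 4E B6 E1.

4E B6 E1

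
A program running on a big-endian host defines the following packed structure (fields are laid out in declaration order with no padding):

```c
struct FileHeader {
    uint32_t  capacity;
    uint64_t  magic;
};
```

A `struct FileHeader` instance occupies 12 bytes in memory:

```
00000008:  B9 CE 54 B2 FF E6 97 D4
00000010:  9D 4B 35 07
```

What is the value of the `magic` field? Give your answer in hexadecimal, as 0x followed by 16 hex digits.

0xFFE697D49D4B3507

`magic` follows `capacity` (4 bytes), so it starts at byte offset 4 and occupies 8 bytes.
Bytes at offsets 4..11: FF E6 97 D4 9D 4B 35 07.
Big-endian stores the most-significant byte at the lowest address.
The bytes are already most-significant first: 0xFFE697D49D4B3507.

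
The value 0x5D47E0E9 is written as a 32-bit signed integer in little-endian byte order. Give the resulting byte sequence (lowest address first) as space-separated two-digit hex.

E9 E0 47 5D

Split into bytes (most-significant first): 5D 47 E0 E9.
Little-endian: lowest address holds the least-significant byte.
So at ascending addresses the bytes are E9 E0 47 5D.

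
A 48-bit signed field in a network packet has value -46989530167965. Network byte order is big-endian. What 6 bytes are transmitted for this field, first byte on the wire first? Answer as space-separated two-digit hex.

D5 43 65 BF 05 63

Two's complement of -46989530167965 in 48 bits: 46989530167965 = 0x2ABC9A40FA9D; invert → 0xD54365BF0562; add 1 → 0xD54365BF0563.
Split into bytes (most-significant first): D5 43 65 BF 05 63.
Big-endian: lowest address holds the most-significant byte.
So the memory order matches the most-significant-first order: D5 43 65 BF 05 63.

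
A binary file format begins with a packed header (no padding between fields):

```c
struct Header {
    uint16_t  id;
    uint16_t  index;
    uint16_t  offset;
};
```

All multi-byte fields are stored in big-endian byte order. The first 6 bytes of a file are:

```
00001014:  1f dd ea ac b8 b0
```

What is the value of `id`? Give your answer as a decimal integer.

`id` is the first field, at byte offset 0, occupying 2 bytes.
Bytes at offsets 0..1: 1F DD.
In big-endian order the high byte comes first in memory.
The bytes are already most-significant first: 0x1FDD.
0x1FDD = 8157.

8157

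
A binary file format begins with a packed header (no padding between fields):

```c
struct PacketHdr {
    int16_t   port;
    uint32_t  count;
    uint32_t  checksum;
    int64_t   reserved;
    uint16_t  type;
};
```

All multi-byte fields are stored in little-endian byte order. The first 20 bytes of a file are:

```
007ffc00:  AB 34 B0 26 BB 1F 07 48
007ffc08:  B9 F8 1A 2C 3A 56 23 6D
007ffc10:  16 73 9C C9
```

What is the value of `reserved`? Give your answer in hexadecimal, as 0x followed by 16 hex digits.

0x73166D23563A2C1A

`reserved` follows `port` (2 B), `count` (4 B), `checksum` (4 B), so it starts at offset 2 + 4 + 4 = 10 and occupies 8 bytes.
Bytes at offsets 10..17: 1A 2C 3A 56 23 6D 16 73.
In little-endian order the low byte comes first in memory.
Reassemble most-significant byte first: 73 16 6D 23 56 3A 2C 1A → 0x73166D23563A2C1A.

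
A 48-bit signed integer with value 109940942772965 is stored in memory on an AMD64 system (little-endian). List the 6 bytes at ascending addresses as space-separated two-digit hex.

109940942772965 in hexadecimal, padded to 48 bits, is 0x63FD9ED71AE5.
Split into bytes (most-significant first): 63 FD 9E D7 1A E5.
Little-endian stores the least-significant byte at the lowest address.
So at ascending addresses the bytes are E5 1A D7 9E FD 63.

E5 1A D7 9E FD 63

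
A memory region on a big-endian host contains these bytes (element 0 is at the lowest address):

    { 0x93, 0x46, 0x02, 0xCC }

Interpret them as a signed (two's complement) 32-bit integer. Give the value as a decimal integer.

-1824128308

Big-endian stores the most-significant byte at the lowest address.
The bytes are already most-significant first: 0x934602CC.
Top bit is set, so as a signed 32-bit value this is 0x934602CC − 2^32 = -1824128308.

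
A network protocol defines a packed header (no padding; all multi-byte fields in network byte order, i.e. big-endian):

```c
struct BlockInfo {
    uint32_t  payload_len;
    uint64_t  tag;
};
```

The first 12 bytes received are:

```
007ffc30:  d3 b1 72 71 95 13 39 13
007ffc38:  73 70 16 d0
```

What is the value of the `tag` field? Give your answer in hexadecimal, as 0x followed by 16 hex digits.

`tag` follows `payload_len` (4 bytes), so it starts at byte offset 4 and occupies 8 bytes.
Bytes at offsets 4..11: 95 13 39 13 73 70 16 D0.
In big-endian order the high byte comes first in memory.
The bytes are already most-significant first: 0x95133913737016D0.

0x95133913737016D0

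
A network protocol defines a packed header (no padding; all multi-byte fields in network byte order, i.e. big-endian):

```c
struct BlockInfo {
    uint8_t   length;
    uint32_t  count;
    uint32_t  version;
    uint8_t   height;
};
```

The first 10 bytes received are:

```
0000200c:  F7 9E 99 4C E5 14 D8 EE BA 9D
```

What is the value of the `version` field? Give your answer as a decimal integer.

349761210

`version` follows `length` (1 B), `count` (4 B), so it starts at offset 1 + 4 = 5 and occupies 4 bytes.
Bytes at offsets 5..8: 14 D8 EE BA.
Big-endian: lowest address holds the most-significant byte.
The bytes are already most-significant first: 0x14D8EEBA.
0x14D8EEBA = 349761210.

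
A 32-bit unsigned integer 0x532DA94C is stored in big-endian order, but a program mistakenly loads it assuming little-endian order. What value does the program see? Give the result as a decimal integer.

Stored big-endian, the bytes at ascending addresses are 53 2D A9 4C.
Read back as little-endian, the first byte is least significant, giving 0x4CA92D53.
0x4CA92D53 = 1286155603.

1286155603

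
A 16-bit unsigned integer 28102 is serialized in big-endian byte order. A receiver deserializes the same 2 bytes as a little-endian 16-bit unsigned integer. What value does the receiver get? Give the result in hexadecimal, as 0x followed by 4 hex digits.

28102 in 16-bit hexadecimal is 0x6DC6.
Stored big-endian, the bytes at ascending addresses are 6D C6.
Read back as little-endian, the first byte is least significant, giving 0xC66D.

0xC66D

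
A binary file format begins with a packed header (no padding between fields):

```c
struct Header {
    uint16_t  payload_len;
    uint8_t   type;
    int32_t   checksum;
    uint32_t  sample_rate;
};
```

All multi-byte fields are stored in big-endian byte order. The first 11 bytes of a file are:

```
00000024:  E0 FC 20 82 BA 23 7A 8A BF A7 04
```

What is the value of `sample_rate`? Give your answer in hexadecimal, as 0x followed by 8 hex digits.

0x8ABFA704

`sample_rate` follows `payload_len` (2 B), `type` (1 B), `checksum` (4 B), so it starts at offset 2 + 1 + 4 = 7 and occupies 4 bytes.
Bytes at offsets 7..10: 8A BF A7 04.
In big-endian order the high byte comes first in memory.
The bytes are already most-significant first: 0x8ABFA704.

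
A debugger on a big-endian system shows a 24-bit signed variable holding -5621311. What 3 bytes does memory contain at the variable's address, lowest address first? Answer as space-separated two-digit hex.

Two's complement of -5621311 in 24 bits: 5621311 = 0x55C63F; invert → 0xAA39C0; add 1 → 0xAA39C1.
Split into bytes (most-significant first): AA 39 C1.
Big-endian stores the most-significant byte at the lowest address.
So the memory order matches the most-significant-first order: AA 39 C1.

AA 39 C1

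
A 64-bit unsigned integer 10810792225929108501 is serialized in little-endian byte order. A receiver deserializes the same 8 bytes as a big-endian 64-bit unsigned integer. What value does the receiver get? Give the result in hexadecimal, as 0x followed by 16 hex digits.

0x151C0F5F40A60796

10810792225929108501 in 64-bit hexadecimal is 0x9607A6405F0F1C15.
Stored little-endian, the bytes at ascending addresses are 15 1C 0F 5F 40 A6 07 96.
Read back as big-endian, the last byte is least significant, giving 0x151C0F5F40A60796.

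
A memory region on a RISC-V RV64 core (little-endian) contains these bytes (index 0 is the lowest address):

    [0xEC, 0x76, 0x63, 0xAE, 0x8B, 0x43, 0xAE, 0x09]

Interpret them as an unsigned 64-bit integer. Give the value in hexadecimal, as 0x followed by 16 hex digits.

Little-endian: lowest address holds the least-significant byte.
Reassemble most-significant byte first: 09 AE 43 8B AE 63 76 EC → 0x09AE438BAE6376EC.

0x09AE438BAE6376EC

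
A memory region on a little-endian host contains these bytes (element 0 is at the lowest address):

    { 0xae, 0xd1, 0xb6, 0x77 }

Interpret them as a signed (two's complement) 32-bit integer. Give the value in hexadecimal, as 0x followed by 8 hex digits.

Little-endian: lowest address holds the least-significant byte.
Reassemble most-significant byte first: 77 B6 D1 AE → 0x77B6D1AE.

0x77B6D1AE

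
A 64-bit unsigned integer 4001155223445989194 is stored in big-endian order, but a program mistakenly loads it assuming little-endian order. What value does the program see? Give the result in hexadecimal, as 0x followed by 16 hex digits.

4001155223445989194 in 64-bit hexadecimal is 0x3786F57A08B2674A.
Stored big-endian, the bytes at ascending addresses are 37 86 F5 7A 08 B2 67 4A.
Read back as little-endian, the first byte is least significant, giving 0x4A67B2087AF58637.

0x4A67B2087AF58637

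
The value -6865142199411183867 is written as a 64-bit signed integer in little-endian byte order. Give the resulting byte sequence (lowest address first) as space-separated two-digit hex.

Two's complement of -6865142199411183867 in 64 bits: 6865142199411183867 = 0x5F45E275107290FB; invert → 0xA0BA1D8AEF8D6F04; add 1 → 0xA0BA1D8AEF8D6F05.
Split into bytes (most-significant first): A0 BA 1D 8A EF 8D 6F 05.
In little-endian order the low byte comes first in memory.
So at ascending addresses the bytes are 05 6F 8D EF 8A 1D BA A0.

05 6F 8D EF 8A 1D BA A0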